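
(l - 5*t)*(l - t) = l^2 - 6*l*t + 5*t^2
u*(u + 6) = u^2 + 6*u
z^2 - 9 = (z - 3)*(z + 3)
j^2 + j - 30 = (j - 5)*(j + 6)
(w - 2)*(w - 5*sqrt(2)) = w^2 - 5*sqrt(2)*w - 2*w + 10*sqrt(2)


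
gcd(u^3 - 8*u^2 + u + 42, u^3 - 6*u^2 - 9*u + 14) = u^2 - 5*u - 14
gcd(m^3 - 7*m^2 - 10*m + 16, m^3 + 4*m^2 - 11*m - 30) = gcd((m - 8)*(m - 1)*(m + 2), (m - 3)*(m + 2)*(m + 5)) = m + 2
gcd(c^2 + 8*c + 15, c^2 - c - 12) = c + 3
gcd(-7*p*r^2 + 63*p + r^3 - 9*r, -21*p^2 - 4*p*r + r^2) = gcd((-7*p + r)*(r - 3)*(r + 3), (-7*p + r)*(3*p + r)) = 7*p - r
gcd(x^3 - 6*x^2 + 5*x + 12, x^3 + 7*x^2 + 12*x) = 1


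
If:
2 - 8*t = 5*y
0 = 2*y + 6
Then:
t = 17/8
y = -3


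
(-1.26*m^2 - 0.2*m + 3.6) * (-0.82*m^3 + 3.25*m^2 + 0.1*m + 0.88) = 1.0332*m^5 - 3.931*m^4 - 3.728*m^3 + 10.5712*m^2 + 0.184*m + 3.168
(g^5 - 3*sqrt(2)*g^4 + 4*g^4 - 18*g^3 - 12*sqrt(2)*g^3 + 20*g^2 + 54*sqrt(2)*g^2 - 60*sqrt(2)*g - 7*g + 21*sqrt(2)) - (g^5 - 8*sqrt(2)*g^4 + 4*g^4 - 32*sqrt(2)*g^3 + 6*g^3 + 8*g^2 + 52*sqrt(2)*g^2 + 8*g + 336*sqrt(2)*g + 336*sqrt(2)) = 5*sqrt(2)*g^4 - 24*g^3 + 20*sqrt(2)*g^3 + 2*sqrt(2)*g^2 + 12*g^2 - 396*sqrt(2)*g - 15*g - 315*sqrt(2)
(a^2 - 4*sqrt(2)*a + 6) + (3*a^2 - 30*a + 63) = 4*a^2 - 30*a - 4*sqrt(2)*a + 69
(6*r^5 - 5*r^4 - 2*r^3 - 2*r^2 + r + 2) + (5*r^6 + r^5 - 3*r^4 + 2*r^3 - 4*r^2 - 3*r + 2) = 5*r^6 + 7*r^5 - 8*r^4 - 6*r^2 - 2*r + 4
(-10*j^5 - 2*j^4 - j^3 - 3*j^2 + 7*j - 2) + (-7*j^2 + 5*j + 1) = -10*j^5 - 2*j^4 - j^3 - 10*j^2 + 12*j - 1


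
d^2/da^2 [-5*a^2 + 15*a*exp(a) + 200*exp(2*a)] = 15*a*exp(a) + 800*exp(2*a) + 30*exp(a) - 10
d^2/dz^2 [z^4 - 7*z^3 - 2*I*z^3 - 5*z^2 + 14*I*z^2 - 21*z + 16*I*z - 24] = 12*z^2 + z*(-42 - 12*I) - 10 + 28*I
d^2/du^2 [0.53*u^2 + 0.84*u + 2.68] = 1.06000000000000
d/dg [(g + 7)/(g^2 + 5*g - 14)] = -1/(g^2 - 4*g + 4)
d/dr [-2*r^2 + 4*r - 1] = 4 - 4*r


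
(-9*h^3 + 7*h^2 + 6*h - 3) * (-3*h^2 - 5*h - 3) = 27*h^5 + 24*h^4 - 26*h^3 - 42*h^2 - 3*h + 9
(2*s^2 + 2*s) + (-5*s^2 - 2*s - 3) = -3*s^2 - 3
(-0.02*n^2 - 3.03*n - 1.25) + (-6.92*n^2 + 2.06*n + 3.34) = -6.94*n^2 - 0.97*n + 2.09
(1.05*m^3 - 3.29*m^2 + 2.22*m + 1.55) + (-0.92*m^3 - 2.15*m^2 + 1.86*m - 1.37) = 0.13*m^3 - 5.44*m^2 + 4.08*m + 0.18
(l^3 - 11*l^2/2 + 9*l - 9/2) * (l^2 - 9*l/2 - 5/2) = l^5 - 10*l^4 + 125*l^3/4 - 125*l^2/4 - 9*l/4 + 45/4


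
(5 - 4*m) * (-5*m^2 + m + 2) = 20*m^3 - 29*m^2 - 3*m + 10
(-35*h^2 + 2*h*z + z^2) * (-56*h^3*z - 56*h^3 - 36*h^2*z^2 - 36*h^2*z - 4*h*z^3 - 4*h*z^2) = 1960*h^5*z + 1960*h^5 + 1148*h^4*z^2 + 1148*h^4*z + 12*h^3*z^3 + 12*h^3*z^2 - 44*h^2*z^4 - 44*h^2*z^3 - 4*h*z^5 - 4*h*z^4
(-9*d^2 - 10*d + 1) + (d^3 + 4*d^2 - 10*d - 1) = d^3 - 5*d^2 - 20*d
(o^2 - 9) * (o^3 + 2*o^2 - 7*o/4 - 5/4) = o^5 + 2*o^4 - 43*o^3/4 - 77*o^2/4 + 63*o/4 + 45/4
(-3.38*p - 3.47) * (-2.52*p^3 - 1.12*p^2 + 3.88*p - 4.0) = 8.5176*p^4 + 12.53*p^3 - 9.228*p^2 + 0.0564*p + 13.88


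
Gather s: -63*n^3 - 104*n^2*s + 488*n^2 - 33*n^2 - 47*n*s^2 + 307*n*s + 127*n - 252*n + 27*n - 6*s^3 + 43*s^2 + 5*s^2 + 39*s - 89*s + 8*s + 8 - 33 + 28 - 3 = -63*n^3 + 455*n^2 - 98*n - 6*s^3 + s^2*(48 - 47*n) + s*(-104*n^2 + 307*n - 42)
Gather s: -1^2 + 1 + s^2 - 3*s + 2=s^2 - 3*s + 2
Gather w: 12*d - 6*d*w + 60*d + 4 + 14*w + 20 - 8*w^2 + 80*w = 72*d - 8*w^2 + w*(94 - 6*d) + 24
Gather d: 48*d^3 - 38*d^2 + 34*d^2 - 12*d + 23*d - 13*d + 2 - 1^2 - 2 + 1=48*d^3 - 4*d^2 - 2*d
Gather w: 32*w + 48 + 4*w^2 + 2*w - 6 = 4*w^2 + 34*w + 42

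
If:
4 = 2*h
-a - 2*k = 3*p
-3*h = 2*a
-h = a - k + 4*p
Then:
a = -3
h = 2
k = 9/11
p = 5/11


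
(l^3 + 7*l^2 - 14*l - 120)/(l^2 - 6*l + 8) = (l^2 + 11*l + 30)/(l - 2)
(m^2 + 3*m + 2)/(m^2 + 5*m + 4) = (m + 2)/(m + 4)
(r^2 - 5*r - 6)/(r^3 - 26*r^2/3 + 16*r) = 3*(r + 1)/(r*(3*r - 8))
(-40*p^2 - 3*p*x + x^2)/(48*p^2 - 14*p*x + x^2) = (5*p + x)/(-6*p + x)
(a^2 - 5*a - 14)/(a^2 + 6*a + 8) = (a - 7)/(a + 4)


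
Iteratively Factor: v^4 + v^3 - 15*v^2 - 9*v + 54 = (v - 3)*(v^3 + 4*v^2 - 3*v - 18) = (v - 3)*(v + 3)*(v^2 + v - 6) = (v - 3)*(v - 2)*(v + 3)*(v + 3)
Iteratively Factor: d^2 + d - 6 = (d - 2)*(d + 3)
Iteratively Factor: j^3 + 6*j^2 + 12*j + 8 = (j + 2)*(j^2 + 4*j + 4) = (j + 2)^2*(j + 2)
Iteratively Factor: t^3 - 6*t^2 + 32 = (t + 2)*(t^2 - 8*t + 16) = (t - 4)*(t + 2)*(t - 4)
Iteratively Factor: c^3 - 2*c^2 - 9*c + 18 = (c - 2)*(c^2 - 9) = (c - 3)*(c - 2)*(c + 3)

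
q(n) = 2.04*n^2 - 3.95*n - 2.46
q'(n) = 4.08*n - 3.95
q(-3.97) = 45.37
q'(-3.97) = -20.15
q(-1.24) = 5.57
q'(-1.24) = -9.01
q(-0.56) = 0.39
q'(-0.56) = -6.23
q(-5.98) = 94.11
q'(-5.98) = -28.35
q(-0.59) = 0.58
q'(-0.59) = -6.36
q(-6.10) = 97.54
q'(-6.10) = -28.84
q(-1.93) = 12.76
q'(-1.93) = -11.82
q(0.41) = -3.74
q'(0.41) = -2.28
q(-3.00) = 27.75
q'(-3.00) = -16.19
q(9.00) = 127.23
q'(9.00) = 32.77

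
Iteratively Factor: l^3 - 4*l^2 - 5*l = (l)*(l^2 - 4*l - 5) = l*(l + 1)*(l - 5)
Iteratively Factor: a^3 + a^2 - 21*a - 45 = (a + 3)*(a^2 - 2*a - 15) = (a + 3)^2*(a - 5)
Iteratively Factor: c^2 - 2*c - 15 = (c - 5)*(c + 3)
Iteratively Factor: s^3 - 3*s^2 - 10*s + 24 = (s + 3)*(s^2 - 6*s + 8) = (s - 2)*(s + 3)*(s - 4)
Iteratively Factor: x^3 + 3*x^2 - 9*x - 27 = (x - 3)*(x^2 + 6*x + 9) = (x - 3)*(x + 3)*(x + 3)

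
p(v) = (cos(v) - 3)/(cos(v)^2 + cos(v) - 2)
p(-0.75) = 3.09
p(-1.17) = 1.79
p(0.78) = 2.92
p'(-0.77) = 5.68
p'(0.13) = -1213.75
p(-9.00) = 1.88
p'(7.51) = -1.14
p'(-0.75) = 6.16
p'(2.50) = 0.57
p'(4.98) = 0.87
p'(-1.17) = 1.38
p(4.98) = 1.64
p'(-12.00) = -14.56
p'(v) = (2*sin(v)*cos(v) + sin(v))*(cos(v) - 3)/(cos(v)^2 + cos(v) - 2)^2 - sin(v)/(cos(v)^2 + cos(v) - 2)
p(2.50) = 1.76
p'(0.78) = -5.45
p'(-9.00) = -0.50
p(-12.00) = 4.86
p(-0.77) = 2.98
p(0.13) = 79.56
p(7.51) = 1.72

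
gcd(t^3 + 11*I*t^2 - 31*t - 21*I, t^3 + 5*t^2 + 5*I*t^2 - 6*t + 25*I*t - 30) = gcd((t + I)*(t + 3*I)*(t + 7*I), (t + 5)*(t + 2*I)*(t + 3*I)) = t + 3*I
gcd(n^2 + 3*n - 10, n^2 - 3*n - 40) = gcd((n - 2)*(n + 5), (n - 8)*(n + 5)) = n + 5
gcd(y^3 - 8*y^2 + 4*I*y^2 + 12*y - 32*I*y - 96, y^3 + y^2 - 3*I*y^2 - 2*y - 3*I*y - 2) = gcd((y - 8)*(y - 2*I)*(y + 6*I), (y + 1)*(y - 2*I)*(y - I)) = y - 2*I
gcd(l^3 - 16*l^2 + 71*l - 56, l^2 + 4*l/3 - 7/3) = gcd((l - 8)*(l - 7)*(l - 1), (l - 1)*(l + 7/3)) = l - 1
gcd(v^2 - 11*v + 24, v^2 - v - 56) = v - 8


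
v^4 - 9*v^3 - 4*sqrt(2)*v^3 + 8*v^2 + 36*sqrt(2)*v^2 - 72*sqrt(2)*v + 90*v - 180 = (v - 6)*(v - 3)*(v - 5*sqrt(2))*(v + sqrt(2))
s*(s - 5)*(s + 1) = s^3 - 4*s^2 - 5*s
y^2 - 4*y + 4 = (y - 2)^2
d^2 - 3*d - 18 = (d - 6)*(d + 3)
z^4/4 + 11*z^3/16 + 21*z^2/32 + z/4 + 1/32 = (z/4 + 1/4)*(z + 1/4)*(z + 1/2)*(z + 1)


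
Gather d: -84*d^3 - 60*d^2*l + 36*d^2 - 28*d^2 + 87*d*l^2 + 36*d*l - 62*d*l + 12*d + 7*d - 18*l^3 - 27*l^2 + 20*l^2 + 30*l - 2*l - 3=-84*d^3 + d^2*(8 - 60*l) + d*(87*l^2 - 26*l + 19) - 18*l^3 - 7*l^2 + 28*l - 3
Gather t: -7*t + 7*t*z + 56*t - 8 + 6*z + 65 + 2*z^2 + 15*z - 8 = t*(7*z + 49) + 2*z^2 + 21*z + 49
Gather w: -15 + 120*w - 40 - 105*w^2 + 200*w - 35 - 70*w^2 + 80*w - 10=-175*w^2 + 400*w - 100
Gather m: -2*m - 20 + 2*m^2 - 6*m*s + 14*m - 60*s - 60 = 2*m^2 + m*(12 - 6*s) - 60*s - 80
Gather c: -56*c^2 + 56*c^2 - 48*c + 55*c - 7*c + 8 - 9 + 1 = 0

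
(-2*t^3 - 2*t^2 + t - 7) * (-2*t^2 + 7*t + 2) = 4*t^5 - 10*t^4 - 20*t^3 + 17*t^2 - 47*t - 14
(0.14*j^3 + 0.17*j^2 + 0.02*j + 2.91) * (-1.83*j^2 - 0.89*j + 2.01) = -0.2562*j^5 - 0.4357*j^4 + 0.0935*j^3 - 5.0014*j^2 - 2.5497*j + 5.8491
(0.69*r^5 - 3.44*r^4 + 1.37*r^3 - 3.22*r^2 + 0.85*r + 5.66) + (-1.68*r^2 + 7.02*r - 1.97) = 0.69*r^5 - 3.44*r^4 + 1.37*r^3 - 4.9*r^2 + 7.87*r + 3.69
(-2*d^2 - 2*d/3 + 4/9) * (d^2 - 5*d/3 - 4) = -2*d^4 + 8*d^3/3 + 86*d^2/9 + 52*d/27 - 16/9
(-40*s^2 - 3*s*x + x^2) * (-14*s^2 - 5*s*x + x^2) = 560*s^4 + 242*s^3*x - 39*s^2*x^2 - 8*s*x^3 + x^4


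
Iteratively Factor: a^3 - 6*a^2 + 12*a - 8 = (a - 2)*(a^2 - 4*a + 4) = (a - 2)^2*(a - 2)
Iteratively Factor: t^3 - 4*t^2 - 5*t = (t)*(t^2 - 4*t - 5) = t*(t - 5)*(t + 1)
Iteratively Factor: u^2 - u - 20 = (u - 5)*(u + 4)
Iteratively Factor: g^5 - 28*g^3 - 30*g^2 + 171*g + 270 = (g - 5)*(g^4 + 5*g^3 - 3*g^2 - 45*g - 54) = (g - 5)*(g + 2)*(g^3 + 3*g^2 - 9*g - 27) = (g - 5)*(g + 2)*(g + 3)*(g^2 - 9) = (g - 5)*(g - 3)*(g + 2)*(g + 3)*(g + 3)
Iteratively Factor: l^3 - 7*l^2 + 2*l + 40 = (l - 4)*(l^2 - 3*l - 10) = (l - 5)*(l - 4)*(l + 2)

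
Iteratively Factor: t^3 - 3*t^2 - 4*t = (t + 1)*(t^2 - 4*t) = t*(t + 1)*(t - 4)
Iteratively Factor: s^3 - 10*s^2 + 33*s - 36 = (s - 3)*(s^2 - 7*s + 12) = (s - 3)^2*(s - 4)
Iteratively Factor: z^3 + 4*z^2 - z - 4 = (z + 1)*(z^2 + 3*z - 4) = (z + 1)*(z + 4)*(z - 1)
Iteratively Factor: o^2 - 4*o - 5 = (o + 1)*(o - 5)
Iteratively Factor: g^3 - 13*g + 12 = (g + 4)*(g^2 - 4*g + 3) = (g - 1)*(g + 4)*(g - 3)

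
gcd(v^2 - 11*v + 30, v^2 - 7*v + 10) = v - 5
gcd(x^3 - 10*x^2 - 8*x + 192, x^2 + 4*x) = x + 4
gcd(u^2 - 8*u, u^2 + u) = u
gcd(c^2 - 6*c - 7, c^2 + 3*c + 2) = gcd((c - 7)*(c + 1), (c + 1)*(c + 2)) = c + 1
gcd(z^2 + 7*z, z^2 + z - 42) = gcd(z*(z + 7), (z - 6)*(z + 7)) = z + 7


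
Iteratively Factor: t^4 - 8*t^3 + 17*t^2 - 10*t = (t - 5)*(t^3 - 3*t^2 + 2*t) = t*(t - 5)*(t^2 - 3*t + 2) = t*(t - 5)*(t - 2)*(t - 1)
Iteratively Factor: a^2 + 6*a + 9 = (a + 3)*(a + 3)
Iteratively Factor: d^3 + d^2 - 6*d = (d - 2)*(d^2 + 3*d) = d*(d - 2)*(d + 3)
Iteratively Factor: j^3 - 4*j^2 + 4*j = (j - 2)*(j^2 - 2*j) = j*(j - 2)*(j - 2)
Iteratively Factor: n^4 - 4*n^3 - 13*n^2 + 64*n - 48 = (n - 3)*(n^3 - n^2 - 16*n + 16) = (n - 3)*(n - 1)*(n^2 - 16) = (n - 3)*(n - 1)*(n + 4)*(n - 4)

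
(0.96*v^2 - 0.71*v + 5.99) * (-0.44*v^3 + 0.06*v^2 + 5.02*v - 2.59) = -0.4224*v^5 + 0.37*v^4 + 2.141*v^3 - 5.6912*v^2 + 31.9087*v - 15.5141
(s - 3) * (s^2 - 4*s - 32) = s^3 - 7*s^2 - 20*s + 96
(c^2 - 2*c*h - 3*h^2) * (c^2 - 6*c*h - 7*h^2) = c^4 - 8*c^3*h + 2*c^2*h^2 + 32*c*h^3 + 21*h^4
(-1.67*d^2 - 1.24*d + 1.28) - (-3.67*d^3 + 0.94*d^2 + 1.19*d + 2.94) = 3.67*d^3 - 2.61*d^2 - 2.43*d - 1.66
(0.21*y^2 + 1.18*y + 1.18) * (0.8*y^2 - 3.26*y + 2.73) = 0.168*y^4 + 0.2594*y^3 - 2.3295*y^2 - 0.6254*y + 3.2214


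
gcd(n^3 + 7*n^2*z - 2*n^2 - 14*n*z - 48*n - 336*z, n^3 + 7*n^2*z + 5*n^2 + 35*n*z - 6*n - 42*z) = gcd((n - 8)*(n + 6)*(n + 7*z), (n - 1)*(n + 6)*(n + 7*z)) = n^2 + 7*n*z + 6*n + 42*z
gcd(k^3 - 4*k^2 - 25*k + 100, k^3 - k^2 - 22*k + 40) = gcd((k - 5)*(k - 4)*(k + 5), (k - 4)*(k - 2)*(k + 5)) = k^2 + k - 20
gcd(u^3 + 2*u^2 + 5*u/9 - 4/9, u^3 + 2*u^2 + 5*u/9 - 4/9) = u^3 + 2*u^2 + 5*u/9 - 4/9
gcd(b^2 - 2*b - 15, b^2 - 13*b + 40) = b - 5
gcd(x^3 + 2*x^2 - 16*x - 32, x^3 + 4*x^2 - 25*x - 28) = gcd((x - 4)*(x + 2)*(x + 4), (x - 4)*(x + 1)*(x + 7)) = x - 4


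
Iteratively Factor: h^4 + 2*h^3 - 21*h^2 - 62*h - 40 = (h + 1)*(h^3 + h^2 - 22*h - 40) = (h - 5)*(h + 1)*(h^2 + 6*h + 8) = (h - 5)*(h + 1)*(h + 2)*(h + 4)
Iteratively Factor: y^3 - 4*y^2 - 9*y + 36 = (y + 3)*(y^2 - 7*y + 12) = (y - 3)*(y + 3)*(y - 4)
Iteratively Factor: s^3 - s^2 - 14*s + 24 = (s - 2)*(s^2 + s - 12) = (s - 3)*(s - 2)*(s + 4)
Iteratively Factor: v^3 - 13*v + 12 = (v + 4)*(v^2 - 4*v + 3) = (v - 1)*(v + 4)*(v - 3)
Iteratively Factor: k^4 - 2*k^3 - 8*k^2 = (k)*(k^3 - 2*k^2 - 8*k) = k^2*(k^2 - 2*k - 8) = k^2*(k - 4)*(k + 2)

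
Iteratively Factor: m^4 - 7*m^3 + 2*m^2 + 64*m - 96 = (m - 2)*(m^3 - 5*m^2 - 8*m + 48) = (m - 4)*(m - 2)*(m^2 - m - 12) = (m - 4)^2*(m - 2)*(m + 3)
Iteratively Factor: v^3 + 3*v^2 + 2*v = (v)*(v^2 + 3*v + 2) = v*(v + 2)*(v + 1)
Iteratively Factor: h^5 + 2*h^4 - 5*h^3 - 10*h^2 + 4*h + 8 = (h + 1)*(h^4 + h^3 - 6*h^2 - 4*h + 8) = (h - 2)*(h + 1)*(h^3 + 3*h^2 - 4) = (h - 2)*(h + 1)*(h + 2)*(h^2 + h - 2) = (h - 2)*(h + 1)*(h + 2)^2*(h - 1)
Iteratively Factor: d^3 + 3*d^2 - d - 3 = (d + 3)*(d^2 - 1) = (d - 1)*(d + 3)*(d + 1)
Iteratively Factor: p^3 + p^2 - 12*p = (p + 4)*(p^2 - 3*p) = (p - 3)*(p + 4)*(p)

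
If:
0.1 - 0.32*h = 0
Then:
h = 0.31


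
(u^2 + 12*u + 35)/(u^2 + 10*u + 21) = (u + 5)/(u + 3)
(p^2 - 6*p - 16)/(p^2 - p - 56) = (p + 2)/(p + 7)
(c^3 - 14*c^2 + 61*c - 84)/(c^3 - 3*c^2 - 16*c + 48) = (c - 7)/(c + 4)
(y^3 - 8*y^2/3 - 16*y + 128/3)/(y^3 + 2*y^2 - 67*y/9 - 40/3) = 3*(y^2 - 16)/(3*y^2 + 14*y + 15)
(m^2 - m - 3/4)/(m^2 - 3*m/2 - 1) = (m - 3/2)/(m - 2)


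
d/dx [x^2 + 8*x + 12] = 2*x + 8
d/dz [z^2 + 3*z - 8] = 2*z + 3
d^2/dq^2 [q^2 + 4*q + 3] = 2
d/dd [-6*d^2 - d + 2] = -12*d - 1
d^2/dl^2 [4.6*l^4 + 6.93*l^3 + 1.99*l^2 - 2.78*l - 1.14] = 55.2*l^2 + 41.58*l + 3.98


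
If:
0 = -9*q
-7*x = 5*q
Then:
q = 0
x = 0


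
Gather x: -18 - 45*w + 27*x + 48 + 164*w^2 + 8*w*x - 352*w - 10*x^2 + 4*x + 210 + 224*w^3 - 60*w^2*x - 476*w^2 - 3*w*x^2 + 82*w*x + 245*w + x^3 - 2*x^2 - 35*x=224*w^3 - 312*w^2 - 152*w + x^3 + x^2*(-3*w - 12) + x*(-60*w^2 + 90*w - 4) + 240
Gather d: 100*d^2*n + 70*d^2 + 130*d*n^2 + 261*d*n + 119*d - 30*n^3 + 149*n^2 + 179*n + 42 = d^2*(100*n + 70) + d*(130*n^2 + 261*n + 119) - 30*n^3 + 149*n^2 + 179*n + 42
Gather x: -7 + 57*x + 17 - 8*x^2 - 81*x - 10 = -8*x^2 - 24*x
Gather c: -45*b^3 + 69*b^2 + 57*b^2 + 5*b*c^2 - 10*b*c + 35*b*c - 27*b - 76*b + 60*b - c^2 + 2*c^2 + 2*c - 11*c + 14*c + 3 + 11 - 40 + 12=-45*b^3 + 126*b^2 - 43*b + c^2*(5*b + 1) + c*(25*b + 5) - 14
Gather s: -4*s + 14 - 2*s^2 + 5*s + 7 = -2*s^2 + s + 21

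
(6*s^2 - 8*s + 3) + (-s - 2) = 6*s^2 - 9*s + 1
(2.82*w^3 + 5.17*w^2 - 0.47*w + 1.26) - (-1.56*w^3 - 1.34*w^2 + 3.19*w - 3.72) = 4.38*w^3 + 6.51*w^2 - 3.66*w + 4.98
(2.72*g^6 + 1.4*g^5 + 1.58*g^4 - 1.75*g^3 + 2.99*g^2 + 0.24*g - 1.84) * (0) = 0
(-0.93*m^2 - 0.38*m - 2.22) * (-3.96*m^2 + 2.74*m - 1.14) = 3.6828*m^4 - 1.0434*m^3 + 8.8102*m^2 - 5.6496*m + 2.5308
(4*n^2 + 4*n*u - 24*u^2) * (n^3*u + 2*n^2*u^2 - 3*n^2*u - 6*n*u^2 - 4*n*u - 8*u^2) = 4*n^5*u + 12*n^4*u^2 - 12*n^4*u - 16*n^3*u^3 - 36*n^3*u^2 - 16*n^3*u - 48*n^2*u^4 + 48*n^2*u^3 - 48*n^2*u^2 + 144*n*u^4 + 64*n*u^3 + 192*u^4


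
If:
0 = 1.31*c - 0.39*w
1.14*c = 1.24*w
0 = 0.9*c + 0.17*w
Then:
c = 0.00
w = 0.00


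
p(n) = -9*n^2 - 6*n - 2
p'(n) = -18*n - 6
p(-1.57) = -14.76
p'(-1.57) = 22.26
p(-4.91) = -189.51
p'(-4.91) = 82.38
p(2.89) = -94.51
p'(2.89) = -58.02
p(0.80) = -12.56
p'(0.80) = -20.40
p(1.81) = -42.34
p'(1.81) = -38.58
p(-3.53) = -92.97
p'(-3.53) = 57.54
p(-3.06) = -67.91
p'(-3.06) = 49.08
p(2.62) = -79.50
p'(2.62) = -53.16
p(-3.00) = -65.00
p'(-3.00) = 48.00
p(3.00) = -101.00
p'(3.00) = -60.00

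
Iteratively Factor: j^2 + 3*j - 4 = (j + 4)*(j - 1)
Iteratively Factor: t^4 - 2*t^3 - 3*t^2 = (t - 3)*(t^3 + t^2) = (t - 3)*(t + 1)*(t^2) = t*(t - 3)*(t + 1)*(t)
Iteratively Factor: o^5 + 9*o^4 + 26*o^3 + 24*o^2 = (o + 3)*(o^4 + 6*o^3 + 8*o^2) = (o + 3)*(o + 4)*(o^3 + 2*o^2) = o*(o + 3)*(o + 4)*(o^2 + 2*o) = o^2*(o + 3)*(o + 4)*(o + 2)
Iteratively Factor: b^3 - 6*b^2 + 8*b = (b - 2)*(b^2 - 4*b) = (b - 4)*(b - 2)*(b)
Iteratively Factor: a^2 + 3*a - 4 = (a + 4)*(a - 1)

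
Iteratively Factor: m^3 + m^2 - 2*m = (m)*(m^2 + m - 2) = m*(m - 1)*(m + 2)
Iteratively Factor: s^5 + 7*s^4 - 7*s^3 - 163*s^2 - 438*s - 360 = (s + 3)*(s^4 + 4*s^3 - 19*s^2 - 106*s - 120) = (s + 2)*(s + 3)*(s^3 + 2*s^2 - 23*s - 60) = (s - 5)*(s + 2)*(s + 3)*(s^2 + 7*s + 12) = (s - 5)*(s + 2)*(s + 3)*(s + 4)*(s + 3)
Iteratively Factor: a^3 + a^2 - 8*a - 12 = (a + 2)*(a^2 - a - 6) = (a - 3)*(a + 2)*(a + 2)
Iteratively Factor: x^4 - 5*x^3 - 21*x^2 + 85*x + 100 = (x + 1)*(x^3 - 6*x^2 - 15*x + 100) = (x + 1)*(x + 4)*(x^2 - 10*x + 25) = (x - 5)*(x + 1)*(x + 4)*(x - 5)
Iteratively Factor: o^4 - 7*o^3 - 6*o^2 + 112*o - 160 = (o - 2)*(o^3 - 5*o^2 - 16*o + 80) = (o - 2)*(o + 4)*(o^2 - 9*o + 20) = (o - 5)*(o - 2)*(o + 4)*(o - 4)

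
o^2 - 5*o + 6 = (o - 3)*(o - 2)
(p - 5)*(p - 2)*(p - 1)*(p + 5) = p^4 - 3*p^3 - 23*p^2 + 75*p - 50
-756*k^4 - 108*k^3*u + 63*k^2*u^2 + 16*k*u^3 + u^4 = (-3*k + u)*(6*k + u)^2*(7*k + u)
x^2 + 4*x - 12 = (x - 2)*(x + 6)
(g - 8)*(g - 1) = g^2 - 9*g + 8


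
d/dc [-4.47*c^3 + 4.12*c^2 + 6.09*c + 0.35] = -13.41*c^2 + 8.24*c + 6.09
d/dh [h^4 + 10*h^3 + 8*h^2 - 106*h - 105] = 4*h^3 + 30*h^2 + 16*h - 106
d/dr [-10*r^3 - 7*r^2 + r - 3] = -30*r^2 - 14*r + 1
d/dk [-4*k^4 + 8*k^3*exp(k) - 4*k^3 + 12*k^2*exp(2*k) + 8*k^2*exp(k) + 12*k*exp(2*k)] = 8*k^3*exp(k) - 16*k^3 + 24*k^2*exp(2*k) + 32*k^2*exp(k) - 12*k^2 + 48*k*exp(2*k) + 16*k*exp(k) + 12*exp(2*k)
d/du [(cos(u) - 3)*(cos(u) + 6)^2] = -3*(cos(u) + 6)*sin(u)*cos(u)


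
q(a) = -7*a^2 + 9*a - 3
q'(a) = 9 - 14*a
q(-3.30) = -108.93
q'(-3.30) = 55.20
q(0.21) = -1.42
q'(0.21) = 6.06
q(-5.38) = -254.03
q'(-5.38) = 84.32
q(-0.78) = -14.28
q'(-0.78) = 19.92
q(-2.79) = -82.60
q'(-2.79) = 48.06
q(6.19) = -215.50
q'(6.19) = -77.66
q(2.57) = -26.10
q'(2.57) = -26.98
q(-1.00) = -19.00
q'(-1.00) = 23.00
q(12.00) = -903.00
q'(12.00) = -159.00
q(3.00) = -39.00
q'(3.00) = -33.00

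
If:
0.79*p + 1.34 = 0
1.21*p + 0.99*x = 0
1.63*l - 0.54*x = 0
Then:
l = 0.69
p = -1.70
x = 2.07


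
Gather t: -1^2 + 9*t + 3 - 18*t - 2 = -9*t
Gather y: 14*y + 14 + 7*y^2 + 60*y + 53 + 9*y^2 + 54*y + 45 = 16*y^2 + 128*y + 112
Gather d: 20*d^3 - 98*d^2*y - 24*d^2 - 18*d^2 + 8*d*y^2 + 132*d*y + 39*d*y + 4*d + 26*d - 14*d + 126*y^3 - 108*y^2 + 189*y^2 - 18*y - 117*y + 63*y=20*d^3 + d^2*(-98*y - 42) + d*(8*y^2 + 171*y + 16) + 126*y^3 + 81*y^2 - 72*y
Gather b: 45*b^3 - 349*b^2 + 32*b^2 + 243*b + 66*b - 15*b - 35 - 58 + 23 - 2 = 45*b^3 - 317*b^2 + 294*b - 72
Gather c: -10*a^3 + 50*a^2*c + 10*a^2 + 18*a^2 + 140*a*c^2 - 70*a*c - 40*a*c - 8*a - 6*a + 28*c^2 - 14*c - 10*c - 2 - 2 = -10*a^3 + 28*a^2 - 14*a + c^2*(140*a + 28) + c*(50*a^2 - 110*a - 24) - 4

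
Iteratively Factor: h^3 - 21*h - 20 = (h + 1)*(h^2 - h - 20) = (h + 1)*(h + 4)*(h - 5)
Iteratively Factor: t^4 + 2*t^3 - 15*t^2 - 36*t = (t + 3)*(t^3 - t^2 - 12*t) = (t - 4)*(t + 3)*(t^2 + 3*t) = (t - 4)*(t + 3)^2*(t)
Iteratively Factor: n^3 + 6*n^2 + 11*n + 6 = (n + 1)*(n^2 + 5*n + 6) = (n + 1)*(n + 3)*(n + 2)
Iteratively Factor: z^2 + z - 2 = (z + 2)*(z - 1)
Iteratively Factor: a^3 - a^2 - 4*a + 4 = (a - 2)*(a^2 + a - 2) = (a - 2)*(a - 1)*(a + 2)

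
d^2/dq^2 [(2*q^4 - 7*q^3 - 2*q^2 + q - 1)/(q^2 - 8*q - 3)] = 2*(2*q^6 - 48*q^5 + 366*q^4 - 100*q^3 - 417*q^2 - 156*q - 109)/(q^6 - 24*q^5 + 183*q^4 - 368*q^3 - 549*q^2 - 216*q - 27)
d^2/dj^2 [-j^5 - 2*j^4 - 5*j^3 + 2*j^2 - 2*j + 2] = -20*j^3 - 24*j^2 - 30*j + 4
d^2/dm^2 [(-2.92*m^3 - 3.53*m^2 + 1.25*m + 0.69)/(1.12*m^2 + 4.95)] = (3.5527136788005e-15*m^4 + 35.51296*m^3 + 122.615136*m^2 - 470.8638*m - 180.63837)/(1.404928*m^6 + 18.62784*m^4 + 82.3284*m^2 + 121.287375)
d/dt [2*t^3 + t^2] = 2*t*(3*t + 1)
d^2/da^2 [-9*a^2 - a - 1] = -18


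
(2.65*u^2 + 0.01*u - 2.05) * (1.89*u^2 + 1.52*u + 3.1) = 5.0085*u^4 + 4.0469*u^3 + 4.3557*u^2 - 3.085*u - 6.355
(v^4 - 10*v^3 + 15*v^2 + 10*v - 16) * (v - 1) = v^5 - 11*v^4 + 25*v^3 - 5*v^2 - 26*v + 16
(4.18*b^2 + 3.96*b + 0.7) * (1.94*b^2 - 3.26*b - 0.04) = 8.1092*b^4 - 5.9444*b^3 - 11.7188*b^2 - 2.4404*b - 0.028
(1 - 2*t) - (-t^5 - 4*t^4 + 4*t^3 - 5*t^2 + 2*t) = t^5 + 4*t^4 - 4*t^3 + 5*t^2 - 4*t + 1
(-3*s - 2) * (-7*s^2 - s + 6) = 21*s^3 + 17*s^2 - 16*s - 12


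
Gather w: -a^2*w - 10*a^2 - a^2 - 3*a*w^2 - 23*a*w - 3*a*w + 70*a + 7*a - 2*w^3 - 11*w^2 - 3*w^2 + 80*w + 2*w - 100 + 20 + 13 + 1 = -11*a^2 + 77*a - 2*w^3 + w^2*(-3*a - 14) + w*(-a^2 - 26*a + 82) - 66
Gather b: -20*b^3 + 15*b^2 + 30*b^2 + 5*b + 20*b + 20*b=-20*b^3 + 45*b^2 + 45*b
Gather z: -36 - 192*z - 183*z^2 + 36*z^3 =36*z^3 - 183*z^2 - 192*z - 36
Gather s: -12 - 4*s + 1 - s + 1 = -5*s - 10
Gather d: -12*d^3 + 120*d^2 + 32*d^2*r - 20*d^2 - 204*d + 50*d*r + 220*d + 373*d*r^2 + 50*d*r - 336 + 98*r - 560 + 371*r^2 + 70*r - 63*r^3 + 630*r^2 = -12*d^3 + d^2*(32*r + 100) + d*(373*r^2 + 100*r + 16) - 63*r^3 + 1001*r^2 + 168*r - 896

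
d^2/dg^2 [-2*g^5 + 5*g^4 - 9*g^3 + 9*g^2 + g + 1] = -40*g^3 + 60*g^2 - 54*g + 18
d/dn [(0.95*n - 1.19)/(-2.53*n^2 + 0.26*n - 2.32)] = (2.4035*n^2 - 6.0214*n - 1.8946)/(6.4009*n^4 - 1.3156*n^3 + 11.8068*n^2 - 1.2064*n + 5.3824)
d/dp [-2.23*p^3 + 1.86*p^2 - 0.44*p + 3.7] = -6.69*p^2 + 3.72*p - 0.44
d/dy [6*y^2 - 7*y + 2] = 12*y - 7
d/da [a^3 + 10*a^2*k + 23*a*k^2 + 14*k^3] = 3*a^2 + 20*a*k + 23*k^2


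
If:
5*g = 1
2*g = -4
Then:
No Solution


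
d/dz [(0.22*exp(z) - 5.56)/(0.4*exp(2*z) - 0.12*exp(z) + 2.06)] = (-0.088*exp(2*z) + 4.448*exp(z) - 0.214)*exp(z)/(0.16*exp(4*z) - 0.096*exp(3*z) + 1.6624*exp(2*z) - 0.4944*exp(z) + 4.2436)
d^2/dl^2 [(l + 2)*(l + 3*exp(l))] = 3*l*exp(l) + 12*exp(l) + 2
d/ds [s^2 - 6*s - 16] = 2*s - 6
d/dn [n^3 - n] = 3*n^2 - 1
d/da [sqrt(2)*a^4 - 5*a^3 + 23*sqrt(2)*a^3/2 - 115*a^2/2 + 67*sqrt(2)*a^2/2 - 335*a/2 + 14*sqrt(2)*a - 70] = 4*sqrt(2)*a^3 - 15*a^2 + 69*sqrt(2)*a^2/2 - 115*a + 67*sqrt(2)*a - 335/2 + 14*sqrt(2)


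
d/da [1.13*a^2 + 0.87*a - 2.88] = 2.26*a + 0.87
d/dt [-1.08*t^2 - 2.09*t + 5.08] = -2.16*t - 2.09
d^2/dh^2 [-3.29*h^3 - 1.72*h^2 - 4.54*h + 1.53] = -19.74*h - 3.44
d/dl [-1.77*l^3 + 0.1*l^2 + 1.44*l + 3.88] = -5.31*l^2 + 0.2*l + 1.44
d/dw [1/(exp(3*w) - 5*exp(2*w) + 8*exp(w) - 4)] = (-3*exp(2*w) + 10*exp(w) - 8)*exp(w)/(exp(3*w) - 5*exp(2*w) + 8*exp(w) - 4)^2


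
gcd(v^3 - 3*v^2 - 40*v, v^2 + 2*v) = v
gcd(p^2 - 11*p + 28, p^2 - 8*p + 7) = p - 7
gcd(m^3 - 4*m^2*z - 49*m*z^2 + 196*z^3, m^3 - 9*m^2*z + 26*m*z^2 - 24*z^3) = -m + 4*z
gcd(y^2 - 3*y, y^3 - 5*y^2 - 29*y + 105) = y - 3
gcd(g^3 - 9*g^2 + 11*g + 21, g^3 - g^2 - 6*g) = g - 3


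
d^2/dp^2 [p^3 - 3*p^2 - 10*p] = 6*p - 6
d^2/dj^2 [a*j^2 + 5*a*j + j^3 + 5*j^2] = 2*a + 6*j + 10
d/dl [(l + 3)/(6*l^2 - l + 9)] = (6*l^2 - l - (l + 3)*(12*l - 1) + 9)/(6*l^2 - l + 9)^2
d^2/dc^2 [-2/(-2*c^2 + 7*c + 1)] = 4*(4*c^2 - 14*c - (4*c - 7)^2 - 2)/(-2*c^2 + 7*c + 1)^3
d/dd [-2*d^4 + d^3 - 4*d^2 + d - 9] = -8*d^3 + 3*d^2 - 8*d + 1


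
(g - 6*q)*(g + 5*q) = g^2 - g*q - 30*q^2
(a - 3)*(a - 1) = a^2 - 4*a + 3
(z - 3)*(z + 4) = z^2 + z - 12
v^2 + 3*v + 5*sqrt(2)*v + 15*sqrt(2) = (v + 3)*(v + 5*sqrt(2))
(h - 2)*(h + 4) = h^2 + 2*h - 8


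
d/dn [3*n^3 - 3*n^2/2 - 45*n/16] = 9*n^2 - 3*n - 45/16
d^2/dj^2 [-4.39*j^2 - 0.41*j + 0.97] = -8.78000000000000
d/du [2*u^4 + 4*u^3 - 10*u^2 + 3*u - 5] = 8*u^3 + 12*u^2 - 20*u + 3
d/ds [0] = 0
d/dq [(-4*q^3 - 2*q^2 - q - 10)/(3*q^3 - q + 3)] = (6*q^4 + 14*q^3 + 56*q^2 - 12*q - 13)/(9*q^6 - 6*q^4 + 18*q^3 + q^2 - 6*q + 9)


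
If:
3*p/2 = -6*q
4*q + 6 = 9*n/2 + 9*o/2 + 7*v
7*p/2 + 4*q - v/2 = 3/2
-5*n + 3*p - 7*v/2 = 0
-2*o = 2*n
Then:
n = -3/40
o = 3/40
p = 3/4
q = -3/16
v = 3/4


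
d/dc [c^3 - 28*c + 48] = 3*c^2 - 28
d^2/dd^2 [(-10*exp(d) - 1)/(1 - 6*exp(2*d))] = (360*exp(4*d) + 144*exp(3*d) + 360*exp(2*d) + 24*exp(d) + 10)*exp(d)/(216*exp(6*d) - 108*exp(4*d) + 18*exp(2*d) - 1)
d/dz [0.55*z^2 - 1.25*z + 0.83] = 1.1*z - 1.25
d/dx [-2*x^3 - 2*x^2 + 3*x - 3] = -6*x^2 - 4*x + 3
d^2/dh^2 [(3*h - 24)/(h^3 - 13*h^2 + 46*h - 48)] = 6*(3*h^2 - 15*h + 19)/(h^6 - 15*h^5 + 93*h^4 - 305*h^3 + 558*h^2 - 540*h + 216)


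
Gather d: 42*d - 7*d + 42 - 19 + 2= 35*d + 25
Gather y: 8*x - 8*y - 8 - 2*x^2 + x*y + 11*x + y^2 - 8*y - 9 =-2*x^2 + 19*x + y^2 + y*(x - 16) - 17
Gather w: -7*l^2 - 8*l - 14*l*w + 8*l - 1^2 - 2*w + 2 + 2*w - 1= -7*l^2 - 14*l*w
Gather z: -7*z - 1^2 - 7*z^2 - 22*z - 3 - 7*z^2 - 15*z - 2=-14*z^2 - 44*z - 6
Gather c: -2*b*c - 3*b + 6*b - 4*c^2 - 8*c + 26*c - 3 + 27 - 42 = 3*b - 4*c^2 + c*(18 - 2*b) - 18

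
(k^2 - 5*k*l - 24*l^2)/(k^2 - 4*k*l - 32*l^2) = (k + 3*l)/(k + 4*l)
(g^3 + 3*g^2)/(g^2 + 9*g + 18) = g^2/(g + 6)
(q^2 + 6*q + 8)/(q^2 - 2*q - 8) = (q + 4)/(q - 4)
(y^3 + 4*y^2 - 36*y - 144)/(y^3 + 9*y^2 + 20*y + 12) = (y^2 - 2*y - 24)/(y^2 + 3*y + 2)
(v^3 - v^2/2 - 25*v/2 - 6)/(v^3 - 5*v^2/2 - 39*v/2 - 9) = (v - 4)/(v - 6)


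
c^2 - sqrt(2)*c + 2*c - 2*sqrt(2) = (c + 2)*(c - sqrt(2))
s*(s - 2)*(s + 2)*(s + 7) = s^4 + 7*s^3 - 4*s^2 - 28*s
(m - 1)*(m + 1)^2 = m^3 + m^2 - m - 1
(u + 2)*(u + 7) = u^2 + 9*u + 14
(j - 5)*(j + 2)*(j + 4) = j^3 + j^2 - 22*j - 40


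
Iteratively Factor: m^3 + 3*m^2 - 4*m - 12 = (m - 2)*(m^2 + 5*m + 6) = (m - 2)*(m + 3)*(m + 2)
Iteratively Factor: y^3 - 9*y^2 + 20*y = (y - 5)*(y^2 - 4*y) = (y - 5)*(y - 4)*(y)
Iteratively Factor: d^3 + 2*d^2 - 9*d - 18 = (d + 3)*(d^2 - d - 6) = (d - 3)*(d + 3)*(d + 2)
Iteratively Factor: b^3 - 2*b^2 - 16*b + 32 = (b - 4)*(b^2 + 2*b - 8) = (b - 4)*(b - 2)*(b + 4)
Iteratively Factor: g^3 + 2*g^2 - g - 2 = (g + 1)*(g^2 + g - 2) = (g + 1)*(g + 2)*(g - 1)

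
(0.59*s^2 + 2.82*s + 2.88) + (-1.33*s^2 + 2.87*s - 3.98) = -0.74*s^2 + 5.69*s - 1.1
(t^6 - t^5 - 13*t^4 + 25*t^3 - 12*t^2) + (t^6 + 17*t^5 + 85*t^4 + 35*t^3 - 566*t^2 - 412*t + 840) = 2*t^6 + 16*t^5 + 72*t^4 + 60*t^3 - 578*t^2 - 412*t + 840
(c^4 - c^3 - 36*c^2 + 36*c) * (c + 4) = c^5 + 3*c^4 - 40*c^3 - 108*c^2 + 144*c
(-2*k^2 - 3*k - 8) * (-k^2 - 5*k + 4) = 2*k^4 + 13*k^3 + 15*k^2 + 28*k - 32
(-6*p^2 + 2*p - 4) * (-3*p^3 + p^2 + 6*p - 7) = 18*p^5 - 12*p^4 - 22*p^3 + 50*p^2 - 38*p + 28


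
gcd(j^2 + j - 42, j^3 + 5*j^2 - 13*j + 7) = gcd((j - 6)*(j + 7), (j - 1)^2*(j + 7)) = j + 7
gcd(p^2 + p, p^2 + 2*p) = p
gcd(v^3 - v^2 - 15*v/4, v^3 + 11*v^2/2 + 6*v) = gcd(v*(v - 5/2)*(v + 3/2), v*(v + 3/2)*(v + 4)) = v^2 + 3*v/2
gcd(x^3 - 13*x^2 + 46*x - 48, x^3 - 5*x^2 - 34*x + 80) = x^2 - 10*x + 16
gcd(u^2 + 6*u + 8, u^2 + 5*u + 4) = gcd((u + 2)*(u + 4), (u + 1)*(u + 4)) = u + 4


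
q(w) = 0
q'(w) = 0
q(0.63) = 0.00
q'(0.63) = 0.00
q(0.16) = 0.00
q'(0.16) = 0.00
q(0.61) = 0.00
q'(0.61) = 0.00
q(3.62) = 0.00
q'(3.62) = 0.00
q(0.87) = 0.00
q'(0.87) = 0.00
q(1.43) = 0.00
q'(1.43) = 0.00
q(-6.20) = 0.00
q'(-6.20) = 0.00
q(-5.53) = 0.00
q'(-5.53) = 0.00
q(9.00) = 0.00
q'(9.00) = 0.00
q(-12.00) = 0.00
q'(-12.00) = 0.00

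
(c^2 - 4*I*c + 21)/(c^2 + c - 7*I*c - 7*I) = (c + 3*I)/(c + 1)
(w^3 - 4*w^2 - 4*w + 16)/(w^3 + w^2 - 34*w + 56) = (w + 2)/(w + 7)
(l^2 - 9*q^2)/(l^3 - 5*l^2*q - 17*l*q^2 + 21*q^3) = (l - 3*q)/(l^2 - 8*l*q + 7*q^2)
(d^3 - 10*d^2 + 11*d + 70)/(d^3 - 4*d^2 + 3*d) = (d^3 - 10*d^2 + 11*d + 70)/(d*(d^2 - 4*d + 3))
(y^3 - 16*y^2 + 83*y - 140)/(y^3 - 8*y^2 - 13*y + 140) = (y - 4)/(y + 4)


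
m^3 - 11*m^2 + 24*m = m*(m - 8)*(m - 3)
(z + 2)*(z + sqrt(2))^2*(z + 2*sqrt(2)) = z^4 + 2*z^3 + 4*sqrt(2)*z^3 + 10*z^2 + 8*sqrt(2)*z^2 + 4*sqrt(2)*z + 20*z + 8*sqrt(2)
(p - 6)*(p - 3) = p^2 - 9*p + 18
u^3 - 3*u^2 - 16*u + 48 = (u - 4)*(u - 3)*(u + 4)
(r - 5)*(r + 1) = r^2 - 4*r - 5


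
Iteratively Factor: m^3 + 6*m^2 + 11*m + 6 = (m + 3)*(m^2 + 3*m + 2) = (m + 2)*(m + 3)*(m + 1)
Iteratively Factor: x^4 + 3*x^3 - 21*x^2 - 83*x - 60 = (x + 4)*(x^3 - x^2 - 17*x - 15) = (x + 1)*(x + 4)*(x^2 - 2*x - 15) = (x - 5)*(x + 1)*(x + 4)*(x + 3)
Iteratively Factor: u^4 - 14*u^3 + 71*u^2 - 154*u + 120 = (u - 3)*(u^3 - 11*u^2 + 38*u - 40) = (u - 3)*(u - 2)*(u^2 - 9*u + 20) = (u - 4)*(u - 3)*(u - 2)*(u - 5)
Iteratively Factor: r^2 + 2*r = (r)*(r + 2)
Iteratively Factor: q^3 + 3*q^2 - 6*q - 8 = (q - 2)*(q^2 + 5*q + 4) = (q - 2)*(q + 1)*(q + 4)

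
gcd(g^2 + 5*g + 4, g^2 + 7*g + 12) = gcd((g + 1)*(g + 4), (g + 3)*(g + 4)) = g + 4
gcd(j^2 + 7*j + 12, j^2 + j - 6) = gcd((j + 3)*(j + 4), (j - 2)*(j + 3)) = j + 3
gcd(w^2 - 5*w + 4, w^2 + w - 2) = w - 1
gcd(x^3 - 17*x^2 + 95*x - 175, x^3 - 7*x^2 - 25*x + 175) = x^2 - 12*x + 35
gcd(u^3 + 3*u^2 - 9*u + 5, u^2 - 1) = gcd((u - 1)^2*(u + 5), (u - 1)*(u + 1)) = u - 1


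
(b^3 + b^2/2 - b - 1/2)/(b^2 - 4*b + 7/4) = 2*(2*b^3 + b^2 - 2*b - 1)/(4*b^2 - 16*b + 7)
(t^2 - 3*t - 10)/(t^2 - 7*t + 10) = (t + 2)/(t - 2)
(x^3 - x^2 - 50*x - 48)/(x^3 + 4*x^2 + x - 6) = (x^3 - x^2 - 50*x - 48)/(x^3 + 4*x^2 + x - 6)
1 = 1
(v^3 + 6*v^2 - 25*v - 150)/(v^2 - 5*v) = v + 11 + 30/v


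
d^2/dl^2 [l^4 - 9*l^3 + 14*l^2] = 12*l^2 - 54*l + 28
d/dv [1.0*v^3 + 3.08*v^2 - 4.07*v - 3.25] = 3.0*v^2 + 6.16*v - 4.07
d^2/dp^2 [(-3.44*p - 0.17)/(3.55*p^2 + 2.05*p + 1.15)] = (-(3.44*p + 0.17)*(7.1*p + 2.05)*(14.2*p + 4.1) + (73.272*p + 15.311)*(3.55*p^2 + 2.05*p + 1.15))/(3.55*p^2 + 2.05*p + 1.15)^3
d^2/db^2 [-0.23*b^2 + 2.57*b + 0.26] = -0.460000000000000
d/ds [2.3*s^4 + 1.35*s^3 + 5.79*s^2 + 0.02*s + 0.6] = 9.2*s^3 + 4.05*s^2 + 11.58*s + 0.02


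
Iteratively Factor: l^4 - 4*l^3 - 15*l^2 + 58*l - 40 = (l + 4)*(l^3 - 8*l^2 + 17*l - 10) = (l - 2)*(l + 4)*(l^2 - 6*l + 5) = (l - 2)*(l - 1)*(l + 4)*(l - 5)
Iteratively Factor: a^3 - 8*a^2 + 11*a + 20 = (a + 1)*(a^2 - 9*a + 20) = (a - 5)*(a + 1)*(a - 4)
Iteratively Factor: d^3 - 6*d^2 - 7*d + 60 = (d + 3)*(d^2 - 9*d + 20) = (d - 4)*(d + 3)*(d - 5)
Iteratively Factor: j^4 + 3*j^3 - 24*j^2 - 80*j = (j)*(j^3 + 3*j^2 - 24*j - 80) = j*(j + 4)*(j^2 - j - 20) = j*(j - 5)*(j + 4)*(j + 4)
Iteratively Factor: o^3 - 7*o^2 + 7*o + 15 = (o - 3)*(o^2 - 4*o - 5) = (o - 5)*(o - 3)*(o + 1)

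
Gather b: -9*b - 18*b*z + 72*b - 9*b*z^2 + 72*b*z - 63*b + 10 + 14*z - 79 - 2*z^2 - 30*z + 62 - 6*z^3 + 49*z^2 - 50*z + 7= b*(-9*z^2 + 54*z) - 6*z^3 + 47*z^2 - 66*z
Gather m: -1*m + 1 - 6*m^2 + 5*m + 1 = -6*m^2 + 4*m + 2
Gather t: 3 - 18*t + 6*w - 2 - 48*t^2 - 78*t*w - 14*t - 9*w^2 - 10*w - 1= -48*t^2 + t*(-78*w - 32) - 9*w^2 - 4*w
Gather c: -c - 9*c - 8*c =-18*c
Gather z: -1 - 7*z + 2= 1 - 7*z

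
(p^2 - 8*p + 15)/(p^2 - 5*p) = (p - 3)/p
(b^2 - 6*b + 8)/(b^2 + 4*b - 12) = (b - 4)/(b + 6)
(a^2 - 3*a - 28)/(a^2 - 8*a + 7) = (a + 4)/(a - 1)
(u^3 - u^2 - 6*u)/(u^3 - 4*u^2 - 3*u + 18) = u/(u - 3)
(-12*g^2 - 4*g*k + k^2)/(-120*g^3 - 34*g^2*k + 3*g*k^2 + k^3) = (2*g + k)/(20*g^2 + 9*g*k + k^2)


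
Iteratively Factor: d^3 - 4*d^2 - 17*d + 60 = (d + 4)*(d^2 - 8*d + 15) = (d - 5)*(d + 4)*(d - 3)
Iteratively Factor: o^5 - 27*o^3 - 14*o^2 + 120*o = (o)*(o^4 - 27*o^2 - 14*o + 120) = o*(o - 2)*(o^3 + 2*o^2 - 23*o - 60) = o*(o - 2)*(o + 3)*(o^2 - o - 20) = o*(o - 2)*(o + 3)*(o + 4)*(o - 5)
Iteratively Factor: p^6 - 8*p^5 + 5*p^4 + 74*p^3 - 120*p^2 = (p - 2)*(p^5 - 6*p^4 - 7*p^3 + 60*p^2) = p*(p - 2)*(p^4 - 6*p^3 - 7*p^2 + 60*p) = p*(p - 2)*(p + 3)*(p^3 - 9*p^2 + 20*p) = p*(p - 4)*(p - 2)*(p + 3)*(p^2 - 5*p) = p^2*(p - 4)*(p - 2)*(p + 3)*(p - 5)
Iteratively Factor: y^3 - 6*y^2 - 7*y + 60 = (y + 3)*(y^2 - 9*y + 20) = (y - 4)*(y + 3)*(y - 5)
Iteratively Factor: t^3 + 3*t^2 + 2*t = (t + 1)*(t^2 + 2*t) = t*(t + 1)*(t + 2)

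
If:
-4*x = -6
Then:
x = 3/2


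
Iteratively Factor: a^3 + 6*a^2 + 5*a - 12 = (a + 4)*(a^2 + 2*a - 3) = (a - 1)*(a + 4)*(a + 3)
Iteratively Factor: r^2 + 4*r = (r)*(r + 4)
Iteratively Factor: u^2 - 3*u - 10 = (u - 5)*(u + 2)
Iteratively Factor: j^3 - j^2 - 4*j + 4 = (j - 2)*(j^2 + j - 2) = (j - 2)*(j + 2)*(j - 1)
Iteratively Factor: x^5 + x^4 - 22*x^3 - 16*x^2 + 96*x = (x - 2)*(x^4 + 3*x^3 - 16*x^2 - 48*x) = x*(x - 2)*(x^3 + 3*x^2 - 16*x - 48) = x*(x - 2)*(x + 4)*(x^2 - x - 12) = x*(x - 4)*(x - 2)*(x + 4)*(x + 3)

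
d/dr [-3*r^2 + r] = 1 - 6*r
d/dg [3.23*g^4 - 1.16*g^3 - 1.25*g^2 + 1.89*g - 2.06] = 12.92*g^3 - 3.48*g^2 - 2.5*g + 1.89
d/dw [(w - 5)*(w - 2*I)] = 2*w - 5 - 2*I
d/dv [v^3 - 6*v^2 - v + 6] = 3*v^2 - 12*v - 1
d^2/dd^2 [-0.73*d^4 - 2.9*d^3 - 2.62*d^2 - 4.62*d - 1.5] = -8.76*d^2 - 17.4*d - 5.24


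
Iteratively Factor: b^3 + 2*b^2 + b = (b + 1)*(b^2 + b) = (b + 1)^2*(b)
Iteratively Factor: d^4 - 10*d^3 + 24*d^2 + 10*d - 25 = (d - 5)*(d^3 - 5*d^2 - d + 5) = (d - 5)*(d - 1)*(d^2 - 4*d - 5) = (d - 5)*(d - 1)*(d + 1)*(d - 5)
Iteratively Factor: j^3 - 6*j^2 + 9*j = (j - 3)*(j^2 - 3*j) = (j - 3)^2*(j)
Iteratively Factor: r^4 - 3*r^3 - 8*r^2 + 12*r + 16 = (r - 4)*(r^3 + r^2 - 4*r - 4) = (r - 4)*(r + 1)*(r^2 - 4) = (r - 4)*(r + 1)*(r + 2)*(r - 2)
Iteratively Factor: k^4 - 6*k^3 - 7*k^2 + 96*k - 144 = (k + 4)*(k^3 - 10*k^2 + 33*k - 36) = (k - 4)*(k + 4)*(k^2 - 6*k + 9) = (k - 4)*(k - 3)*(k + 4)*(k - 3)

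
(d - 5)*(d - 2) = d^2 - 7*d + 10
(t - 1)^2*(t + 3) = t^3 + t^2 - 5*t + 3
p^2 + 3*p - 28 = (p - 4)*(p + 7)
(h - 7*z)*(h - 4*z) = h^2 - 11*h*z + 28*z^2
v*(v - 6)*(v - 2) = v^3 - 8*v^2 + 12*v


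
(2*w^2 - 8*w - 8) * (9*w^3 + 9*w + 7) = 18*w^5 - 72*w^4 - 54*w^3 - 58*w^2 - 128*w - 56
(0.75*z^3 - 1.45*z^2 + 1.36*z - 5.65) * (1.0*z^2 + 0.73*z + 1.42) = 0.75*z^5 - 0.9025*z^4 + 1.3665*z^3 - 6.7162*z^2 - 2.1933*z - 8.023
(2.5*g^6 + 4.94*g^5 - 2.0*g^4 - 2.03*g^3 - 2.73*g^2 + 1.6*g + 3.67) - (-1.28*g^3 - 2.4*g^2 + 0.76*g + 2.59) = 2.5*g^6 + 4.94*g^5 - 2.0*g^4 - 0.75*g^3 - 0.33*g^2 + 0.84*g + 1.08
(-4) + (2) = -2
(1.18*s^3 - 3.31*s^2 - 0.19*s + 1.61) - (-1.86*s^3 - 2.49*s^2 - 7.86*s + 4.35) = 3.04*s^3 - 0.82*s^2 + 7.67*s - 2.74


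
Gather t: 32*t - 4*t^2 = -4*t^2 + 32*t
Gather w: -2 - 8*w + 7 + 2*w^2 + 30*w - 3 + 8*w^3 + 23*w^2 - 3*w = 8*w^3 + 25*w^2 + 19*w + 2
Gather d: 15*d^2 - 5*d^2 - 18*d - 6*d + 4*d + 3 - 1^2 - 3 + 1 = 10*d^2 - 20*d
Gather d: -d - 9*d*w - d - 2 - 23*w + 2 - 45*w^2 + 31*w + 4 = d*(-9*w - 2) - 45*w^2 + 8*w + 4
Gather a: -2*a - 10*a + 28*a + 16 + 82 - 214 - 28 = 16*a - 144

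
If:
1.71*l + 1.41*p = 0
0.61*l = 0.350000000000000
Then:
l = 0.57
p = -0.70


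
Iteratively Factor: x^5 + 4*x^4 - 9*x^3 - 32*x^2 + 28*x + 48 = (x + 4)*(x^4 - 9*x^2 + 4*x + 12) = (x - 2)*(x + 4)*(x^3 + 2*x^2 - 5*x - 6) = (x - 2)*(x + 1)*(x + 4)*(x^2 + x - 6) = (x - 2)*(x + 1)*(x + 3)*(x + 4)*(x - 2)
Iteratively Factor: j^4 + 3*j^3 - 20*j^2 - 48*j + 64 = (j + 4)*(j^3 - j^2 - 16*j + 16) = (j + 4)^2*(j^2 - 5*j + 4) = (j - 4)*(j + 4)^2*(j - 1)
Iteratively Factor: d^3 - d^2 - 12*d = (d + 3)*(d^2 - 4*d) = (d - 4)*(d + 3)*(d)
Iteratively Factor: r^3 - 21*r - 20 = (r - 5)*(r^2 + 5*r + 4) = (r - 5)*(r + 1)*(r + 4)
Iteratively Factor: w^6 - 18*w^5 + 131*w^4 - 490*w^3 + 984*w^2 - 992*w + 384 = (w - 4)*(w^5 - 14*w^4 + 75*w^3 - 190*w^2 + 224*w - 96) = (w - 4)^2*(w^4 - 10*w^3 + 35*w^2 - 50*w + 24) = (w - 4)^3*(w^3 - 6*w^2 + 11*w - 6) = (w - 4)^3*(w - 3)*(w^2 - 3*w + 2) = (w - 4)^3*(w - 3)*(w - 1)*(w - 2)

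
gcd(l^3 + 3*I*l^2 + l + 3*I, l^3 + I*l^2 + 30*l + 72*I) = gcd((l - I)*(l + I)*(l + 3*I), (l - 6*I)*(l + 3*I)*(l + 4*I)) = l + 3*I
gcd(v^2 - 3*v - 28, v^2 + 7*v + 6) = 1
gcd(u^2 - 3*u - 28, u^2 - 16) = u + 4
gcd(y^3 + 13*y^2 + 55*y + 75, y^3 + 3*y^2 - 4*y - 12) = y + 3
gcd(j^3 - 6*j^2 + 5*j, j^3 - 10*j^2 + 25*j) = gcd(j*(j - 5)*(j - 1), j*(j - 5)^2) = j^2 - 5*j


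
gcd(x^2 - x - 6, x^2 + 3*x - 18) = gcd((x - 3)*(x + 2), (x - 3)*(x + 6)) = x - 3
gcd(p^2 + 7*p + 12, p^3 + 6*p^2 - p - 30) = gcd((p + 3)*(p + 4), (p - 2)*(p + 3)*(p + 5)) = p + 3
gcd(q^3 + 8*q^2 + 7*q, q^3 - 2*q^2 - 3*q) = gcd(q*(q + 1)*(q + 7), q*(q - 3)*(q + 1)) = q^2 + q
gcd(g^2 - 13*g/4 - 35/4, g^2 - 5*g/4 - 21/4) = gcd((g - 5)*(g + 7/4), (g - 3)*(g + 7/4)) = g + 7/4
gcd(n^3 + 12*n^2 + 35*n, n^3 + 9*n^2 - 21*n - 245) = n + 7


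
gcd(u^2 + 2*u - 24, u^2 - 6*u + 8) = u - 4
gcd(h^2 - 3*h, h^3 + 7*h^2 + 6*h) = h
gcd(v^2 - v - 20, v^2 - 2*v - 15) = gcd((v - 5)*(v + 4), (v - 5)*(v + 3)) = v - 5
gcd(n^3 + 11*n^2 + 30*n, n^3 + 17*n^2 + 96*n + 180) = n^2 + 11*n + 30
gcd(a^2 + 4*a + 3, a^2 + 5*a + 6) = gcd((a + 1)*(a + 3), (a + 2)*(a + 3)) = a + 3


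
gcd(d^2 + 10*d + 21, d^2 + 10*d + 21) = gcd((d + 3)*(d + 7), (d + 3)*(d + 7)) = d^2 + 10*d + 21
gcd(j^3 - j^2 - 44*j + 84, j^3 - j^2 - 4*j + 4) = j - 2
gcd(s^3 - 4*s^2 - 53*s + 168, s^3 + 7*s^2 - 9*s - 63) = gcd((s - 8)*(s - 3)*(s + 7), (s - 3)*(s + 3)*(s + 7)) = s^2 + 4*s - 21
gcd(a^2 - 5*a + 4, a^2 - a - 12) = a - 4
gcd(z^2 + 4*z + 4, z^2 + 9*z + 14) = z + 2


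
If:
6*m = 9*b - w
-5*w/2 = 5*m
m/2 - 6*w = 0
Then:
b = 0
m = 0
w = 0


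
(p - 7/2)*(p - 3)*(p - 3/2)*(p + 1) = p^4 - 7*p^3 + 49*p^2/4 + 9*p/2 - 63/4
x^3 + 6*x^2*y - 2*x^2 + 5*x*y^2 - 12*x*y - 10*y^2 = (x - 2)*(x + y)*(x + 5*y)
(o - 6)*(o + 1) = o^2 - 5*o - 6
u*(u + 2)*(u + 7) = u^3 + 9*u^2 + 14*u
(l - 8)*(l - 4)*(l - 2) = l^3 - 14*l^2 + 56*l - 64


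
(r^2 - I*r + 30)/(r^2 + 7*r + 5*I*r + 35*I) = (r - 6*I)/(r + 7)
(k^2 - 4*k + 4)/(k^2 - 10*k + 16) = (k - 2)/(k - 8)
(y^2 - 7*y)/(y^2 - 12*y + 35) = y/(y - 5)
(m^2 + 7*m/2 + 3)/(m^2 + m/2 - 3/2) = (m + 2)/(m - 1)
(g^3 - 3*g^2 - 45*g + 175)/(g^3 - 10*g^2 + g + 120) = (g^2 + 2*g - 35)/(g^2 - 5*g - 24)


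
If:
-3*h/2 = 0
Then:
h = 0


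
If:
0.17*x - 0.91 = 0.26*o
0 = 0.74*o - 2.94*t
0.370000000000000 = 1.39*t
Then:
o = 1.06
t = 0.27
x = 6.97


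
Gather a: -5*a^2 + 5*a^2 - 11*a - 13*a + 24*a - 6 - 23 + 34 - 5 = 0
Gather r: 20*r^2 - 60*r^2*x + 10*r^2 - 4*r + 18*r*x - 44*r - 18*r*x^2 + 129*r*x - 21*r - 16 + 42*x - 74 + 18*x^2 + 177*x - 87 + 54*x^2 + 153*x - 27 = r^2*(30 - 60*x) + r*(-18*x^2 + 147*x - 69) + 72*x^2 + 372*x - 204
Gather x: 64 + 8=72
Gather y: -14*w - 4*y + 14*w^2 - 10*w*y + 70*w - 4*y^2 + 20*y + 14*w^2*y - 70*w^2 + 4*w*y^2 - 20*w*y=-56*w^2 + 56*w + y^2*(4*w - 4) + y*(14*w^2 - 30*w + 16)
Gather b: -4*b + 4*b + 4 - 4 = 0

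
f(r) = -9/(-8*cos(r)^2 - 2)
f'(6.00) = -0.44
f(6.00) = 0.96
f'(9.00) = -0.72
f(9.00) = 1.04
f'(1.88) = -5.56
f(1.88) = 3.28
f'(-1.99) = 4.84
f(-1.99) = 2.71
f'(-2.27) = 2.51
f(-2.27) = 1.69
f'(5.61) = -1.48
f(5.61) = 1.31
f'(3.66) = 0.96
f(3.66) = 1.12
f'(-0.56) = -1.08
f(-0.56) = 1.16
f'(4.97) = -5.59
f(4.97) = 3.57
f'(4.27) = 4.64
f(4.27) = 2.60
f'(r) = 144*sin(r)*cos(r)/(-8*cos(r)^2 - 2)^2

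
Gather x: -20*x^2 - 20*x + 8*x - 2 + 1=-20*x^2 - 12*x - 1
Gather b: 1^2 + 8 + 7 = 16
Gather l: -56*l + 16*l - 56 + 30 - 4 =-40*l - 30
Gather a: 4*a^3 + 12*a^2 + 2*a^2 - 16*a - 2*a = 4*a^3 + 14*a^2 - 18*a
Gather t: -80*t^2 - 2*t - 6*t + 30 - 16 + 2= -80*t^2 - 8*t + 16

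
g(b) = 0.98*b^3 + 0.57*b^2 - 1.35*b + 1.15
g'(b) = 2.94*b^2 + 1.14*b - 1.35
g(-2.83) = -12.68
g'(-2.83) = 18.97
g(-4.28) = -59.47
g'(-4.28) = 47.63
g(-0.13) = 1.33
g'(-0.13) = -1.45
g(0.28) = 0.84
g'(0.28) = -0.80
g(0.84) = 1.00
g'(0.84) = 1.68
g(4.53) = 97.83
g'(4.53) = 64.15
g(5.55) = 178.75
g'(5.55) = 95.54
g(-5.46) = -134.00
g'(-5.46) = 80.07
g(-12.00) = -1594.01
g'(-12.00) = 408.33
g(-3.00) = -16.13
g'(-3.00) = 21.69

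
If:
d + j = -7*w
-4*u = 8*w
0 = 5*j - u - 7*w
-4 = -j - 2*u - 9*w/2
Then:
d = -64/3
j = 8/3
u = -16/3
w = 8/3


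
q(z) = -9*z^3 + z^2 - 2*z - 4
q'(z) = -27*z^2 + 2*z - 2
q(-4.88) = 1075.50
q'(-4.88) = -654.75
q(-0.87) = 4.42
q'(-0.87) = -24.18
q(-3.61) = 439.67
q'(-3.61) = -361.09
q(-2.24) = 106.65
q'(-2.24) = -141.96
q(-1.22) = 16.27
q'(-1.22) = -44.63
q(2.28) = -110.03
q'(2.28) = -137.80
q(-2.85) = 218.16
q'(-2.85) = -227.01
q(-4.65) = 931.82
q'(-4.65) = -595.11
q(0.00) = -4.00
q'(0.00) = -2.00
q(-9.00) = 6656.00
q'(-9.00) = -2207.00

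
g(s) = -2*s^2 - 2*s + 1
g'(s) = -4*s - 2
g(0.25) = 0.38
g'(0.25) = -3.00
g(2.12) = -12.23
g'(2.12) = -10.48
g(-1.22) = 0.46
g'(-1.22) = 2.88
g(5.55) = -71.70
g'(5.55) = -24.20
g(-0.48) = 1.50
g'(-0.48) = -0.08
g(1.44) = -6.03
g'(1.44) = -7.76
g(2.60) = -17.72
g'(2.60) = -12.40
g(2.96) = -22.44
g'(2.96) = -13.84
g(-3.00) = -11.00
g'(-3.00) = 10.00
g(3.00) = -23.00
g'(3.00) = -14.00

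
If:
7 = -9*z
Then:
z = -7/9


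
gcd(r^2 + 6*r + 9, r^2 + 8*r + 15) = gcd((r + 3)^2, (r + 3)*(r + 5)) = r + 3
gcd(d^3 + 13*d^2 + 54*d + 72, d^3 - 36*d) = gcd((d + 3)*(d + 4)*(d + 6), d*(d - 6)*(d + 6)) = d + 6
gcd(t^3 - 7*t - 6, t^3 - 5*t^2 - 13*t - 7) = t + 1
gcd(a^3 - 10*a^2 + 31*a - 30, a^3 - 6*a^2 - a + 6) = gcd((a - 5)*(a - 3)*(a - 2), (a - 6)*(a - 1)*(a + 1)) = 1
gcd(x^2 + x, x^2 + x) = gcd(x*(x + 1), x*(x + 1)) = x^2 + x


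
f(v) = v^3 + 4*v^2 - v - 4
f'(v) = 3*v^2 + 8*v - 1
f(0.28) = -3.94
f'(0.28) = 1.48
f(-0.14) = -3.78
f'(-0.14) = -2.06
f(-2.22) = 6.99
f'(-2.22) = -3.97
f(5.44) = 269.92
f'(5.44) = 131.30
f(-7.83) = -230.98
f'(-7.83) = 120.29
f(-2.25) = 7.11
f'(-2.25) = -3.81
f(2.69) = 41.72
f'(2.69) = 42.23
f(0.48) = -3.45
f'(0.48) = 3.53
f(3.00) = 56.00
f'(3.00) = 50.00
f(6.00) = 350.00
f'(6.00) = 155.00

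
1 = 1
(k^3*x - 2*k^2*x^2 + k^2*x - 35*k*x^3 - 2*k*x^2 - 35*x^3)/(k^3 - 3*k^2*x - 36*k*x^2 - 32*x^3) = x*(-k^3 + 2*k^2*x - k^2 + 35*k*x^2 + 2*k*x + 35*x^2)/(-k^3 + 3*k^2*x + 36*k*x^2 + 32*x^3)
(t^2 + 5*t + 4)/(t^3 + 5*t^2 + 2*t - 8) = (t + 1)/(t^2 + t - 2)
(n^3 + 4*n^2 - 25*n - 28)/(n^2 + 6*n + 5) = (n^2 + 3*n - 28)/(n + 5)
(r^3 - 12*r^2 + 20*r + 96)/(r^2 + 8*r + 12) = (r^2 - 14*r + 48)/(r + 6)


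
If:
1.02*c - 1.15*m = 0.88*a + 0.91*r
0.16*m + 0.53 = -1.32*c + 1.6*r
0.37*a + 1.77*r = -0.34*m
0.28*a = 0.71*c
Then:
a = -0.74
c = -0.29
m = 0.22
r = 0.11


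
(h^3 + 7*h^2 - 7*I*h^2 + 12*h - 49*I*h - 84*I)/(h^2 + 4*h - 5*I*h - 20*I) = (h^2 + h*(3 - 7*I) - 21*I)/(h - 5*I)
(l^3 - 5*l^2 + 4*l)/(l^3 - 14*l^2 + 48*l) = (l^2 - 5*l + 4)/(l^2 - 14*l + 48)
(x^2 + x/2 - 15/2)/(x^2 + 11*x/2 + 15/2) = (2*x - 5)/(2*x + 5)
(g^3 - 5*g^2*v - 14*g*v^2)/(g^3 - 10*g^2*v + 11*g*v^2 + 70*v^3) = g/(g - 5*v)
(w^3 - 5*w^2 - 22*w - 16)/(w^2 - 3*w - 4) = (w^2 - 6*w - 16)/(w - 4)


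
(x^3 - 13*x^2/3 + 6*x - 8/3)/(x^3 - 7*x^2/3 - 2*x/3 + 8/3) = (x - 1)/(x + 1)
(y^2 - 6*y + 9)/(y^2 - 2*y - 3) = (y - 3)/(y + 1)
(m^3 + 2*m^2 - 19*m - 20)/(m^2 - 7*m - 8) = (m^2 + m - 20)/(m - 8)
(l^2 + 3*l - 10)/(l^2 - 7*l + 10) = (l + 5)/(l - 5)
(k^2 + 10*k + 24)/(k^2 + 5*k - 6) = (k + 4)/(k - 1)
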